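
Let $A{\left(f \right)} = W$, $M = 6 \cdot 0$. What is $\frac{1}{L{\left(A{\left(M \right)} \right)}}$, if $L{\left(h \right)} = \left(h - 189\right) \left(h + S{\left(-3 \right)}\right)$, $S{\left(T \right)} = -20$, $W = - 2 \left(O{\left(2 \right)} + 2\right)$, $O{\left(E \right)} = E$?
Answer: $\frac{1}{5516} \approx 0.00018129$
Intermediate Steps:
$M = 0$
$W = -8$ ($W = - 2 \left(2 + 2\right) = \left(-2\right) 4 = -8$)
$A{\left(f \right)} = -8$
$L{\left(h \right)} = \left(-189 + h\right) \left(-20 + h\right)$ ($L{\left(h \right)} = \left(h - 189\right) \left(h - 20\right) = \left(-189 + h\right) \left(-20 + h\right)$)
$\frac{1}{L{\left(A{\left(M \right)} \right)}} = \frac{1}{3780 + \left(-8\right)^{2} - -1672} = \frac{1}{3780 + 64 + 1672} = \frac{1}{5516}$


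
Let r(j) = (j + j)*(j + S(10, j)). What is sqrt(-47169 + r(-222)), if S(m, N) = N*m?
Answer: 3*sqrt(115231) ≈ 1018.4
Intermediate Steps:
r(j) = 22*j**2 (r(j) = (j + j)*(j + j*10) = (2*j)*(j + 10*j) = (2*j)*(11*j) = 22*j**2)
sqrt(-47169 + r(-222)) = sqrt(-47169 + 22*(-222)**2) = sqrt(-47169 + 22*49284) = sqrt(-47169 + 1084248) = sqrt(1037079) = 3*sqrt(115231)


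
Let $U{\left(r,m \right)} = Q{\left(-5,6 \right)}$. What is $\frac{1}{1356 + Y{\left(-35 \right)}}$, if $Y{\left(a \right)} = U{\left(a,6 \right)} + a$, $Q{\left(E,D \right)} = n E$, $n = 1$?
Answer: $\frac{1}{1316} \approx 0.00075988$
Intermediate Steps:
$Q{\left(E,D \right)} = E$ ($Q{\left(E,D \right)} = 1 E = E$)
$U{\left(r,m \right)} = -5$
$Y{\left(a \right)} = -5 + a$
$\frac{1}{1356 + Y{\left(-35 \right)}} = \frac{1}{1356 - 40} = \frac{1}{1316}$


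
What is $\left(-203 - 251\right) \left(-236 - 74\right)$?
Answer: $140740$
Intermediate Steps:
$\left(-203 - 251\right) \left(-236 - 74\right) = \left(-203 - 251\right) \left(-310\right) = \left(-454\right) \left(-310\right) = 140740$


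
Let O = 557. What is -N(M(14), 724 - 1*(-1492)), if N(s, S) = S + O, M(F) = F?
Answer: -2773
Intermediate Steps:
N(s, S) = 557 + S (N(s, S) = S + 557 = 557 + S)
-N(M(14), 724 - 1*(-1492)) = -(557 + (724 - 1*(-1492))) = -(557 + (724 + 1492)) = -(557 + 2216) = -1*2773 = -2773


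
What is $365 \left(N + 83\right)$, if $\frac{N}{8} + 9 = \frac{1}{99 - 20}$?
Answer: $\frac{320105}{79} \approx 4052.0$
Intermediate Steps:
$N = - \frac{5680}{79}$ ($N = -72 + \frac{8}{99 - 20} = -72 + \frac{8}{79} = - \frac{5680}{79} \approx -71.899$)
$365 \left(N + 83\right) = 365 \left(- \frac{5680}{79} + 83\right) = 365 \cdot \frac{877}{79} = \frac{320105}{79}$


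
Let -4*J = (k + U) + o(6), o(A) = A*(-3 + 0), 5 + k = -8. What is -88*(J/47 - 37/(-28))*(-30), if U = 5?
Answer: 1267860/329 ≈ 3853.7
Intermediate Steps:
k = -13 (k = -5 - 8 = -13)
o(A) = -3*A (o(A) = A*(-3) = -3*A)
J = 13/2 (J = -((-13 + 5) - 3*6)/4 = -(-8 - 18)/4 = -¼*(-26) = 13/2 ≈ 6.5000)
-88*(J/47 - 37/(-28))*(-30) = -88*((13/2)/47 - 37/(-28))*(-30) = -88*((13/2)*(1/47) - 37*(-1/28))*(-30) = -88*(13/94 + 37/28)*(-30) = -88*1921/1316*(-30) = -42262/329*(-30) = 1267860/329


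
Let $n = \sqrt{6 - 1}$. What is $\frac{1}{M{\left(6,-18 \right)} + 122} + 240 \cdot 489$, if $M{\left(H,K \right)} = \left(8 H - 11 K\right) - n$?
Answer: $\frac{15892774208}{135419} + \frac{\sqrt{5}}{135419} \approx 1.1736 \cdot 10^{5}$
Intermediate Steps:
$n = \sqrt{5} \approx 2.2361$
$M{\left(H,K \right)} = - \sqrt{5} - 11 K + 8 H$ ($M{\left(H,K \right)} = \left(8 H - 11 K\right) - \sqrt{5} = \left(- 11 K + 8 H\right) - \sqrt{5} = - \sqrt{5} - 11 K + 8 H$)
$\frac{1}{M{\left(6,-18 \right)} + 122} + 240 \cdot 489 = \frac{1}{\left(- \sqrt{5} - -198 + 8 \cdot 6\right) + 122} + 240 \cdot 489 = \frac{1}{\left(- \sqrt{5} + 198 + 48\right) + 122} + 117360 = \frac{1}{\left(246 - \sqrt{5}\right) + 122} + 117360 = \frac{1}{368 - \sqrt{5}} + 117360 = 117360 + \frac{1}{368 - \sqrt{5}}$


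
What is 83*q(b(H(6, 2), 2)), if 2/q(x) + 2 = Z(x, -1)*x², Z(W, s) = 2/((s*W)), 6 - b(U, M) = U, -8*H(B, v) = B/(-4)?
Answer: -1328/109 ≈ -12.183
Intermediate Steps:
H(B, v) = B/32 (H(B, v) = -B/(8*(-4)) = -B*(-1)/(8*4) = -(-1)*B/32 = B/32)
b(U, M) = 6 - U
Z(W, s) = 2/(W*s) (Z(W, s) = 2/((W*s)) = 2*(1/(W*s)) = 2/(W*s))
q(x) = 2/(-2 - 2*x) (q(x) = 2/(-2 + (2/(x*(-1)))*x²) = 2/(-2 + (2*(-1)/x)*x²) = 2/(-2 + (-2/x)*x²) = 2/(-2 - 2*x))
83*q(b(H(6, 2), 2)) = 83/(-1 - (6 - 6/32)) = 83/(-1 - (6 - 1*3/16)) = 83/(-1 - (6 - 3/16)) = 83/(-1 - 1*93/16) = 83/(-1 - 93/16) = 83/(-109/16) = 83*(-16/109) = -1328/109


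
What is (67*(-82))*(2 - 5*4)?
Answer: 98892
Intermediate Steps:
(67*(-82))*(2 - 5*4) = -5494*(2 - 20) = -5494*(-18) = 98892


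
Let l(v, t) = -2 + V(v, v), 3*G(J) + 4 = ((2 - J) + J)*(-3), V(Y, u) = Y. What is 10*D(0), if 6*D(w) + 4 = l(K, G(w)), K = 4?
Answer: -10/3 ≈ -3.3333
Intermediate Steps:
G(J) = -10/3 (G(J) = -4/3 + (((2 - J) + J)*(-3))/3 = -4/3 + (2*(-3))/3 = -4/3 + (⅓)*(-6) = -4/3 - 2 = -10/3)
l(v, t) = -2 + v
D(w) = -⅓ (D(w) = -⅔ + (-2 + 4)/6 = -⅔ + (⅙)*2 = -⅔ + ⅓ = -⅓)
10*D(0) = 10*(-⅓) = -10/3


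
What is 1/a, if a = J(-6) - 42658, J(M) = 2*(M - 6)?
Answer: -1/42682 ≈ -2.3429e-5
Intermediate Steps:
J(M) = -12 + 2*M (J(M) = 2*(-6 + M) = -12 + 2*M)
a = -42682 (a = (-12 + 2*(-6)) - 42658 = (-12 - 12) - 42658 = -24 - 42658 = -42682)
1/a = 1/(-42682) = -1/42682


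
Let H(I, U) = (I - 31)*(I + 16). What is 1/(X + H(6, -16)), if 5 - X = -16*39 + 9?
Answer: 1/70 ≈ 0.014286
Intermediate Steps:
H(I, U) = (-31 + I)*(16 + I)
X = 620 (X = 5 - (-16*39 + 9) = 5 - (-624 + 9) = 5 - 1*(-615) = 5 + 615 = 620)
1/(X + H(6, -16)) = 1/(620 + (-496 + 6² - 15*6)) = 1/(620 + (-496 + 36 - 90)) = 1/(620 - 550) = 1/70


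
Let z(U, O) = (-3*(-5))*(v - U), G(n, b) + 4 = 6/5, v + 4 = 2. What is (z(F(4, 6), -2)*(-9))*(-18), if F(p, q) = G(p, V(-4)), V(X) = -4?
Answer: 1944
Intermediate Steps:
v = -2 (v = -4 + 2 = -2)
G(n, b) = -14/5 (G(n, b) = -4 + 6/5 = -14/5)
F(p, q) = -14/5
z(U, O) = -30 - 15*U (z(U, O) = (-3*(-5))*(-2 - U) = 15*(-2 - U) = -30 - 15*U)
(z(F(4, 6), -2)*(-9))*(-18) = ((-30 - 15*(-14/5))*(-9))*(-18) = ((-30 + 42)*(-9))*(-18) = (12*(-9))*(-18) = -108*(-18) = 1944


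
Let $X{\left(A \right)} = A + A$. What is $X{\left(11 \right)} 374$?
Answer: $8228$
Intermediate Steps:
$X{\left(A \right)} = 2 A$
$X{\left(11 \right)} 374 = 2 \cdot 11 \cdot 374 = 22 \cdot 374 = 8228$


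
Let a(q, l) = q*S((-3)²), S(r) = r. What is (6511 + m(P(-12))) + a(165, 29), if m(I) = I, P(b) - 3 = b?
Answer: 7987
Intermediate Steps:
P(b) = 3 + b
a(q, l) = 9*q (a(q, l) = q*(-3)² = q*9 = 9*q)
(6511 + m(P(-12))) + a(165, 29) = (6511 + (3 - 12)) + 9*165 = (6511 - 9) + 1485 = 6502 + 1485 = 7987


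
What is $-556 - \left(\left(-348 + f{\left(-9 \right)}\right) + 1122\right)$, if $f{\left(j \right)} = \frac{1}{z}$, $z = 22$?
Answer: $- \frac{29261}{22} \approx -1330.0$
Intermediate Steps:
$f{\left(j \right)} = \frac{1}{22}$
$-556 - \left(\left(-348 + f{\left(-9 \right)}\right) + 1122\right) = -556 - \left(\left(-348 + \frac{1}{22}\right) + 1122\right) = -556 - \left(- \frac{7655}{22} + 1122\right) = -556 - \frac{17029}{22} = - \frac{29261}{22}$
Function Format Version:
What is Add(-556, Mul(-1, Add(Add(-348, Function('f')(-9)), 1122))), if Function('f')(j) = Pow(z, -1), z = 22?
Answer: Rational(-29261, 22) ≈ -1330.0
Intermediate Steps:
Function('f')(j) = Rational(1, 22) (Function('f')(j) = Pow(22, -1) = Rational(1, 22))
Add(-556, Mul(-1, Add(Add(-348, Function('f')(-9)), 1122))) = Add(-556, Mul(-1, Add(Add(-348, Rational(1, 22)), 1122))) = Add(-556, Mul(-1, Add(Rational(-7655, 22), 1122))) = Add(-556, Mul(-1, Rational(17029, 22))) = Add(-556, Rational(-17029, 22)) = Rational(-29261, 22)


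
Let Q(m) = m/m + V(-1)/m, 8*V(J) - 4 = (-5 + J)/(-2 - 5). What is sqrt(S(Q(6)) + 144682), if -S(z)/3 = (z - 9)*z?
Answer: sqrt(4084241253)/168 ≈ 380.41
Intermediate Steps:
V(J) = 33/56 - J/56 (V(J) = 1/2 + ((-5 + J)/(-2 - 5))/8 = 1/2 + ((-5 + J)/(-7))/8 = 1/2 + ((-5 + J)*(-1/7))/8 = 1/2 + (5/7 - J/7)/8 = 1/2 + (5/56 - J/56) = 33/56 - J/56)
Q(m) = 1 + 17/(28*m) (Q(m) = m/m + (33/56 - 1/56*(-1))/m = 1 + (33/56 + 1/56)/m = 1 + 17/(28*m))
S(z) = -3*z*(-9 + z) (S(z) = -3*(z - 9)*z = -3*(-9 + z)*z = -3*z*(-9 + z))
sqrt(S(Q(6)) + 144682) = sqrt(3*((17/28 + 6)/6)*(9 - (17/28 + 6)/6) + 144682) = sqrt(3*((1/6)*(185/28))*(9 - 185/(6*28)) + 144682) = sqrt(3*(185/168)*(9 - 1*185/168) + 144682) = sqrt(3*(185/168)*(9 - 185/168) + 144682) = sqrt(3*(185/168)*(1327/168) + 144682) = sqrt(245495/9408 + 144682) = sqrt(1361413751/9408) = sqrt(4084241253)/168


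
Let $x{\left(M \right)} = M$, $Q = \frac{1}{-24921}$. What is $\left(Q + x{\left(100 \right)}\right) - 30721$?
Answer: $- \frac{763105942}{24921} \approx -30621.0$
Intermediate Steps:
$Q = - \frac{1}{24921} \approx -4.0127 \cdot 10^{-5}$
$\left(Q + x{\left(100 \right)}\right) - 30721 = \left(- \frac{1}{24921} + 100\right) - 30721 = \frac{2492099}{24921} - 30721 = - \frac{763105942}{24921}$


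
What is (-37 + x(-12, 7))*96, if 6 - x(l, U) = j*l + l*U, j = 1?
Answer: 6240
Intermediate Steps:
x(l, U) = 6 - l - U*l (x(l, U) = 6 - (1*l + l*U) = 6 - (l + U*l) = 6 + (-l - U*l) = 6 - l - U*l)
(-37 + x(-12, 7))*96 = (-37 + (6 - 1*(-12) - 1*7*(-12)))*96 = (-37 + (6 + 12 + 84))*96 = (-37 + 102)*96 = 65*96 = 6240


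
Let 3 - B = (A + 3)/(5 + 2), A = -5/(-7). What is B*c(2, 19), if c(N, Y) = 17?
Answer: 2057/49 ≈ 41.980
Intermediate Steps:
A = 5/7 (A = -5*(-⅐) = 5/7 ≈ 0.71429)
B = 121/49 (B = 3 - (5/7 + 3)/(5 + 2) = 3 - 26/(7*7) = 3 - 1*26/49 = 3 - 26/49 = 121/49 ≈ 2.4694)
B*c(2, 19) = (121/49)*17 = 2057/49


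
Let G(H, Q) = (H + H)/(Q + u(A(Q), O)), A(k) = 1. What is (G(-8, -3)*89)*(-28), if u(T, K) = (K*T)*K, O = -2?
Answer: 39872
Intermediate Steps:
u(T, K) = T*K**2
G(H, Q) = 2*H/(4 + Q) (G(H, Q) = (H + H)/(Q + 1*(-2)**2) = (2*H)/(Q + 1*4) = (2*H)/(Q + 4) = (2*H)/(4 + Q) = 2*H/(4 + Q))
(G(-8, -3)*89)*(-28) = ((2*(-8)/(4 - 3))*89)*(-28) = ((2*(-8)/1)*89)*(-28) = ((2*(-8)*1)*89)*(-28) = -16*89*(-28) = -1424*(-28) = 39872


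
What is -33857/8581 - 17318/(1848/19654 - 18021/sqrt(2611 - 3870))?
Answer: (-5995816269519*sqrt(1259) + 1838618505277106*I)/(25743*(-387772*I + 59030789*sqrt(1259))) ≈ -3.9519 + 34.098*I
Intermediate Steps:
-33857/8581 - 17318/(1848/19654 - 18021/sqrt(2611 - 3870)) = -33857*1/8581 - 17318/(1848*(1/19654) - 18021*(-I*sqrt(1259)/1259)) = -33857/8581 - 17318/(924/9827 - 18021*(-I*sqrt(1259)/1259)) = -33857/8581 - 17318/(924/9827 - (-18021)*I*sqrt(1259)/1259) = -33857/8581 - 17318/(924/9827 + 18021*I*sqrt(1259)/1259)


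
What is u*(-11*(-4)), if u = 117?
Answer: 5148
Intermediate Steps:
u*(-11*(-4)) = 117*(-11*(-4)) = 117*44 = 5148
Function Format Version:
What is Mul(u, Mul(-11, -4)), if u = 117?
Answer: 5148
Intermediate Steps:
Mul(u, Mul(-11, -4)) = Mul(117, Mul(-11, -4)) = Mul(117, 44) = 5148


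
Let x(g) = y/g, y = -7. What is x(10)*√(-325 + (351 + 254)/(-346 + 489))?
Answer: -7*I*√54210/130 ≈ -12.537*I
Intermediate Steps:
x(g) = -7/g
x(10)*√(-325 + (351 + 254)/(-346 + 489)) = (-7/10)*√(-325 + (351 + 254)/(-346 + 489)) = (-7*⅒)*√(-325 + 605/143) = -7*√(-325 + 605*(1/143))/10 = -7*√(-325 + 55/13)/10 = -7*I*√54210/130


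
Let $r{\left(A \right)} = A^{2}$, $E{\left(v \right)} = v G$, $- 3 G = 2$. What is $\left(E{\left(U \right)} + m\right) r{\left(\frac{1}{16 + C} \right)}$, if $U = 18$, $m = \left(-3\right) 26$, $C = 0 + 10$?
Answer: $- \frac{45}{338} \approx -0.13314$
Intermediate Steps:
$G = - \frac{2}{3}$ ($G = \left(- \frac{1}{3}\right) 2 = - \frac{2}{3} \approx -0.66667$)
$C = 10$
$m = -78$
$E{\left(v \right)} = - \frac{2 v}{3}$ ($E{\left(v \right)} = v \left(- \frac{2}{3}\right) = - \frac{2 v}{3}$)
$\left(E{\left(U \right)} + m\right) r{\left(\frac{1}{16 + C} \right)} = \left(\left(- \frac{2}{3}\right) 18 - 78\right) \left(\frac{1}{16 + 10}\right)^{2} = \left(-12 - 78\right) \left(\frac{1}{26}\right)^{2} = - \frac{90}{676} = \left(-90\right) \frac{1}{676} = - \frac{45}{338}$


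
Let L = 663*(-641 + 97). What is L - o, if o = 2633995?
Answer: -2994667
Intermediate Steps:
L = -360672 (L = 663*(-544) = -360672)
L - o = -360672 - 1*2633995 = -360672 - 2633995 = -2994667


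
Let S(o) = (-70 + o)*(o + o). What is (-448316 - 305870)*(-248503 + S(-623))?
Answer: -463805535350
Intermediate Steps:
S(o) = 2*o*(-70 + o) (S(o) = (-70 + o)*(2*o) = 2*o*(-70 + o))
(-448316 - 305870)*(-248503 + S(-623)) = (-448316 - 305870)*(-248503 + 2*(-623)*(-70 - 623)) = -754186*(-248503 + 2*(-623)*(-693)) = -754186*(-248503 + 863478) = -754186*614975 = -463805535350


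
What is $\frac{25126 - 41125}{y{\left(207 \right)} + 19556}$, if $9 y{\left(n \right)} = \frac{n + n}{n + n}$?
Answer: $- \frac{143991}{176005} \approx -0.81811$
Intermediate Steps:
$y{\left(n \right)} = \frac{1}{9}$ ($y{\left(n \right)} = \frac{\left(n + n\right) \frac{1}{n + n}}{9} = \frac{2 n \frac{1}{2 n}}{9} = \frac{1}{9} \cdot 1 = \frac{1}{9}$)
$\frac{25126 - 41125}{y{\left(207 \right)} + 19556} = \frac{25126 - 41125}{\frac{1}{9} + 19556} = - \frac{15999}{\frac{176005}{9}} = \left(-15999\right) \frac{9}{176005} = - \frac{143991}{176005}$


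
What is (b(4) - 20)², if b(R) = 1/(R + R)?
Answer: 25281/64 ≈ 395.02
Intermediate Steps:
b(R) = 1/(2*R)
(b(4) - 20)² = ((½)/4 - 20)² = ((½)*(¼) - 20)² = (⅛ - 20)² = (-159/8)² = 25281/64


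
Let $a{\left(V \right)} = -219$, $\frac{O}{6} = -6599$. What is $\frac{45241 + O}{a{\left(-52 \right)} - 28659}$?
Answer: $- \frac{5647}{28878} \approx -0.19555$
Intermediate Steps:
$O = -39594$ ($O = 6 \left(-6599\right) = -39594$)
$\frac{45241 + O}{a{\left(-52 \right)} - 28659} = \frac{45241 - 39594}{-219 - 28659} = \frac{5647}{-28878} = 5647 \left(- \frac{1}{28878}\right) = - \frac{5647}{28878}$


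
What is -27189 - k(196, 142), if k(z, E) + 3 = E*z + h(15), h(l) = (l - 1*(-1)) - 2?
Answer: -55032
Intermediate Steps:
h(l) = -1 + l (h(l) = (l + 1) - 2 = (1 + l) - 2 = -1 + l)
k(z, E) = 11 + E*z (k(z, E) = -3 + (E*z + (-1 + 15)) = -3 + (E*z + 14) = -3 + (14 + E*z) = 11 + E*z)
-27189 - k(196, 142) = -27189 - (11 + 142*196) = -27189 - (11 + 27832) = -27189 - 1*27843 = -27189 - 27843 = -55032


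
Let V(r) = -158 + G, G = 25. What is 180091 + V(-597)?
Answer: 179958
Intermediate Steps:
V(r) = -133 (V(r) = -158 + 25 = -133)
180091 + V(-597) = 180091 - 133 = 179958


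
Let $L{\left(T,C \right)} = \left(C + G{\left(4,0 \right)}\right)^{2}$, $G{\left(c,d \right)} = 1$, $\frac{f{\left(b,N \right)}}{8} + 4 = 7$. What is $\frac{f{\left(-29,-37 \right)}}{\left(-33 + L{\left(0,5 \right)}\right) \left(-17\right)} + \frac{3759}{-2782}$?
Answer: $- \frac{86159}{47294} \approx -1.8218$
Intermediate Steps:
$f{\left(b,N \right)} = 24$ ($f{\left(b,N \right)} = -32 + 8 \cdot 7 = -32 + 56 = 24$)
$L{\left(T,C \right)} = \left(1 + C\right)^{2}$ ($L{\left(T,C \right)} = \left(C + 1\right)^{2} = \left(1 + C\right)^{2}$)
$\frac{f{\left(-29,-37 \right)}}{\left(-33 + L{\left(0,5 \right)}\right) \left(-17\right)} + \frac{3759}{-2782} = \frac{24}{\left(-33 + \left(1 + 5\right)^{2}\right) \left(-17\right)} + \frac{3759}{-2782} = \frac{24}{\left(-33 + 6^{2}\right) \left(-17\right)} + 3759 \left(- \frac{1}{2782}\right) = \frac{24}{\left(-33 + 36\right) \left(-17\right)} - \frac{3759}{2782} = \frac{24}{3 \left(-17\right)} - \frac{3759}{2782} = \frac{24}{-51} - \frac{3759}{2782} = 24 \left(- \frac{1}{51}\right) - \frac{3759}{2782} = - \frac{8}{17} - \frac{3759}{2782} = - \frac{86159}{47294}$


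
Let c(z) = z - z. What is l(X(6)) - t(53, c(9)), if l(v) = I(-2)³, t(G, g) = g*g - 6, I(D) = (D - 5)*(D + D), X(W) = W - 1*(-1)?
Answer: 21958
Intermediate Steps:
c(z) = 0
X(W) = 1 + W (X(W) = W + 1 = 1 + W)
I(D) = 2*D*(-5 + D) (I(D) = (-5 + D)*(2*D) = 2*D*(-5 + D))
t(G, g) = -6 + g² (t(G, g) = g² - 6 = -6 + g²)
l(v) = 21952 (l(v) = (2*(-2)*(-5 - 2))³ = (2*(-2)*(-7))³ = 28³ = 21952)
l(X(6)) - t(53, c(9)) = 21952 - (-6 + 0²) = 21952 - (-6 + 0) = 21952 - 1*(-6) = 21952 + 6 = 21958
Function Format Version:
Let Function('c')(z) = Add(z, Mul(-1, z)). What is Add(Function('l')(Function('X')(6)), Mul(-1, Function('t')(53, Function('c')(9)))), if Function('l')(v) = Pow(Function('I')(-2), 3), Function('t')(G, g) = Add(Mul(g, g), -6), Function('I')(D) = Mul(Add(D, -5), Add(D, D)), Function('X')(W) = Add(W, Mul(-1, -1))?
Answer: 21958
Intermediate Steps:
Function('c')(z) = 0
Function('X')(W) = Add(1, W) (Function('X')(W) = Add(W, 1) = Add(1, W))
Function('I')(D) = Mul(2, D, Add(-5, D)) (Function('I')(D) = Mul(Add(-5, D), Mul(2, D)) = Mul(2, D, Add(-5, D)))
Function('t')(G, g) = Add(-6, Pow(g, 2)) (Function('t')(G, g) = Add(Pow(g, 2), -6) = Add(-6, Pow(g, 2)))
Function('l')(v) = 21952 (Function('l')(v) = Pow(Mul(2, -2, Add(-5, -2)), 3) = Pow(Mul(2, -2, -7), 3) = Pow(28, 3) = 21952)
Add(Function('l')(Function('X')(6)), Mul(-1, Function('t')(53, Function('c')(9)))) = Add(21952, Mul(-1, Add(-6, Pow(0, 2)))) = Add(21952, Mul(-1, Add(-6, 0))) = Add(21952, Mul(-1, -6)) = Add(21952, 6) = 21958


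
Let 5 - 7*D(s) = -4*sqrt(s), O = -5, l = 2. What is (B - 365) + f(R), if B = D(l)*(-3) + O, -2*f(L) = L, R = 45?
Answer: -5525/14 - 12*sqrt(2)/7 ≈ -397.07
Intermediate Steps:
f(L) = -L/2
D(s) = 5/7 + 4*sqrt(s)/7 (D(s) = 5/7 - (-4)*sqrt(s)/7 = 5/7 + 4*sqrt(s)/7)
B = -50/7 - 12*sqrt(2)/7 (B = (5/7 + 4*sqrt(2)/7)*(-3) - 5 = (-15/7 - 12*sqrt(2)/7) - 5 = -50/7 - 12*sqrt(2)/7 ≈ -9.5672)
(B - 365) + f(R) = ((-50/7 - 12*sqrt(2)/7) - 365) - 1/2*45 = (-2605/7 - 12*sqrt(2)/7) - 45/2 = -5525/14 - 12*sqrt(2)/7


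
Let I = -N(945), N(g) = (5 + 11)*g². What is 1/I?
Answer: -1/14288400 ≈ -6.9987e-8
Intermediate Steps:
N(g) = 16*g²
I = -14288400 (I = -16*945² = -16*893025 = -1*14288400 = -14288400)
1/I = 1/(-14288400) = -1/14288400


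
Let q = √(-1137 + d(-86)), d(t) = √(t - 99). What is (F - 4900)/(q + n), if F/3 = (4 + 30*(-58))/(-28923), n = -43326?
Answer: 1523844/(311*(43326 - √(-1137 + I*√185))) ≈ 0.11309 + 8.8019e-5*I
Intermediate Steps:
d(t) = √(-99 + t)
F = 56/311 (F = 3*((4 + 30*(-58))/(-28923)) = 3*((4 - 1740)*(-1/28923)) = 3*(-1736*(-1/28923)) = 3*(56/933) = 56/311 ≈ 0.18006)
q = √(-1137 + I*√185) (q = √(-1137 + √(-99 - 86)) = √(-1137 + √(-185)) = √(-1137 + I*√185) ≈ 0.2017 + 33.72*I)
(F - 4900)/(q + n) = (56/311 - 4900)/(√(-1137 + I*√185) - 43326) = -1523844/(311*(-43326 + √(-1137 + I*√185)))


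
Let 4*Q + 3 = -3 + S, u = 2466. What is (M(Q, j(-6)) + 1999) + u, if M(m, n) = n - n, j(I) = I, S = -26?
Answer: 4465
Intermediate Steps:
Q = -8 (Q = -3/4 + (-3 - 26)/4 = -3/4 + (1/4)*(-29) = -3/4 - 29/4 = -8)
M(m, n) = 0
(M(Q, j(-6)) + 1999) + u = (0 + 1999) + 2466 = 1999 + 2466 = 4465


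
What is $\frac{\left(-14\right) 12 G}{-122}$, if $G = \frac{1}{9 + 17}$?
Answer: $\frac{42}{793} \approx 0.052963$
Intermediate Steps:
$G = \frac{1}{26} \approx 0.038462$
$\frac{\left(-14\right) 12 G}{-122} = \frac{\left(-14\right) 12 \cdot \frac{1}{26}}{-122} = \left(-168\right) \frac{1}{26} \left(- \frac{1}{122}\right) = \left(- \frac{84}{13}\right) \left(- \frac{1}{122}\right) = \frac{42}{793}$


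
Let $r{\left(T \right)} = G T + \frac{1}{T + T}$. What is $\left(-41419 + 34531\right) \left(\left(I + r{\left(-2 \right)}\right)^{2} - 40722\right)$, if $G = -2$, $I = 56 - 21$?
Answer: $\frac{540300747}{2} \approx 2.7015 \cdot 10^{8}$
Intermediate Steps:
$I = 35$ ($I = 56 - 21 = 35$)
$r{\left(T \right)} = \frac{1}{2 T} - 2 T$ ($r{\left(T \right)} = - 2 T + \frac{1}{T + T} = - 2 T + \frac{1}{2 T} = \frac{1}{2 T} - 2 T$)
$\left(-41419 + 34531\right) \left(\left(I + r{\left(-2 \right)}\right)^{2} - 40722\right) = \left(-41419 + 34531\right) \left(\left(35 + \left(\frac{1}{2 \left(-2\right)} - -4\right)\right)^{2} - 40722\right) = - 6888 \left(\left(35 + \left(\frac{1}{2} \left(- \frac{1}{2}\right) + 4\right)\right)^{2} - 40722\right) = - 6888 \left(\left(35 + \left(- \frac{1}{4} + 4\right)\right)^{2} - 40722\right) = - 6888 \left(\left(35 + \frac{15}{4}\right)^{2} - 40722\right) = - 6888 \left(\left(\frac{155}{4}\right)^{2} - 40722\right) = - 6888 \left(\frac{24025}{16} - 40722\right) = \left(-6888\right) \left(- \frac{627527}{16}\right) = \frac{540300747}{2}$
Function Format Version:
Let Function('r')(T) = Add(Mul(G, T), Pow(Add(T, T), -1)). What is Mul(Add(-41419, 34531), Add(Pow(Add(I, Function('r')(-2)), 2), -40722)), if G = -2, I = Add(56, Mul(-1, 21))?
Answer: Rational(540300747, 2) ≈ 2.7015e+8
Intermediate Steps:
I = 35 (I = Add(56, -21) = 35)
Function('r')(T) = Add(Mul(Rational(1, 2), Pow(T, -1)), Mul(-2, T)) (Function('r')(T) = Add(Mul(-2, T), Pow(Add(T, T), -1)) = Add(Mul(-2, T), Pow(Mul(2, T), -1)) = Add(Mul(-2, T), Mul(Rational(1, 2), Pow(T, -1))) = Add(Mul(Rational(1, 2), Pow(T, -1)), Mul(-2, T)))
Mul(Add(-41419, 34531), Add(Pow(Add(I, Function('r')(-2)), 2), -40722)) = Mul(Add(-41419, 34531), Add(Pow(Add(35, Add(Mul(Rational(1, 2), Pow(-2, -1)), Mul(-2, -2))), 2), -40722)) = Mul(-6888, Add(Pow(Add(35, Add(Mul(Rational(1, 2), Rational(-1, 2)), 4)), 2), -40722)) = Mul(-6888, Add(Pow(Add(35, Add(Rational(-1, 4), 4)), 2), -40722)) = Mul(-6888, Add(Pow(Add(35, Rational(15, 4)), 2), -40722)) = Mul(-6888, Add(Pow(Rational(155, 4), 2), -40722)) = Mul(-6888, Add(Rational(24025, 16), -40722)) = Mul(-6888, Rational(-627527, 16)) = Rational(540300747, 2)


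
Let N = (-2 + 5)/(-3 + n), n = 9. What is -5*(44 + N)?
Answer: -445/2 ≈ -222.50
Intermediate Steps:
N = ½ (N = (-2 + 5)/(-3 + 9) = 3/6 = 3*(⅙) = ½ ≈ 0.50000)
-5*(44 + N) = -5*(44 + ½) = -5*89/2 = -445/2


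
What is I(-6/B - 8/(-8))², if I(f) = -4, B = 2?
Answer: 16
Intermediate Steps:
I(-6/B - 8/(-8))² = (-4)² = 16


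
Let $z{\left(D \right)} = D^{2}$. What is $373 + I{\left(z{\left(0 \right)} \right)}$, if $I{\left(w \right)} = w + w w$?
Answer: $373$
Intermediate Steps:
$I{\left(w \right)} = w + w^{2}$
$373 + I{\left(z{\left(0 \right)} \right)} = 373 + 0^{2} \left(1 + 0^{2}\right) = 373 + 0 \left(1 + 0\right) = 373 + 0 \cdot 1 = 373 + 0 = 373$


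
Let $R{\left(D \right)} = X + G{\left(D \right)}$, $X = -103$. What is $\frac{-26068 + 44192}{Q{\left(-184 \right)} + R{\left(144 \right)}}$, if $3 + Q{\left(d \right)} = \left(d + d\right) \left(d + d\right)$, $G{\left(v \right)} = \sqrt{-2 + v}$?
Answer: $\frac{1226251716}{9155480491} - \frac{9062 \sqrt{142}}{9155480491} \approx 0.13392$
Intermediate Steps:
$Q{\left(d \right)} = -3 + 4 d^{2}$ ($Q{\left(d \right)} = -3 + \left(d + d\right) \left(d + d\right) = -3 + 2 d 2 d = -3 + 4 d^{2}$)
$R{\left(D \right)} = -103 + \sqrt{-2 + D}$
$\frac{-26068 + 44192}{Q{\left(-184 \right)} + R{\left(144 \right)}} = \frac{-26068 + 44192}{\left(-3 + 4 \left(-184\right)^{2}\right) - \left(103 - \sqrt{-2 + 144}\right)} = \frac{18124}{\left(-3 + 4 \cdot 33856\right) - \left(103 - \sqrt{142}\right)} = \frac{18124}{\left(-3 + 135424\right) - \left(103 - \sqrt{142}\right)} = \frac{18124}{135421 - \left(103 - \sqrt{142}\right)} = \frac{18124}{135318 + \sqrt{142}}$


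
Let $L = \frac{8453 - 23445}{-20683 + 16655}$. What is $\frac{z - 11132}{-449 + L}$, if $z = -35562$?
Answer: $\frac{47020858}{448395} \approx 104.86$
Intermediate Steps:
$L = \frac{3748}{1007}$ ($L = - \frac{14992}{-4028} = \left(-14992\right) \left(- \frac{1}{4028}\right) = \frac{3748}{1007} \approx 3.7219$)
$\frac{z - 11132}{-449 + L} = \frac{-35562 - 11132}{-449 + \frac{3748}{1007}} = - \frac{46694}{- \frac{448395}{1007}} = \left(-46694\right) \left(- \frac{1007}{448395}\right) = \frac{47020858}{448395}$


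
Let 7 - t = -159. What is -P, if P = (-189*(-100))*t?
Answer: -3137400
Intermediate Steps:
t = 166 (t = 7 - 1*(-159) = 7 + 159 = 166)
P = 3137400 (P = -189*(-100)*166 = 18900*166 = 3137400)
-P = -1*3137400 = -3137400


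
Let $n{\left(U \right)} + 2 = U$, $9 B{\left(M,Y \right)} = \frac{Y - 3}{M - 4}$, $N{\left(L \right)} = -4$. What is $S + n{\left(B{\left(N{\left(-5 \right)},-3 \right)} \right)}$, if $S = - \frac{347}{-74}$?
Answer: $\frac{1231}{444} \approx 2.7725$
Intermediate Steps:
$B{\left(M,Y \right)} = \frac{-3 + Y}{9 \left(-4 + M\right)}$ ($B{\left(M,Y \right)} = \frac{\left(Y - 3\right) \frac{1}{M - 4}}{9} = \frac{\left(-3 + Y\right) \frac{1}{-4 + M}}{9} = \frac{\frac{1}{-4 + M} \left(-3 + Y\right)}{9} = \frac{-3 + Y}{9 \left(-4 + M\right)}$)
$n{\left(U \right)} = -2 + U$
$S = \frac{347}{74}$ ($S = \left(-347\right) \left(- \frac{1}{74}\right) = \frac{347}{74} \approx 4.6892$)
$S + n{\left(B{\left(N{\left(-5 \right)},-3 \right)} \right)} = \frac{347}{74} - \left(2 - \frac{-3 - 3}{9 \left(-4 - 4\right)}\right) = \frac{347}{74} - \left(2 - \frac{1}{9} \frac{1}{-8} \left(-6\right)\right) = \frac{347}{74} - \left(2 + \frac{1}{72} \left(-6\right)\right) = \frac{347}{74} + \left(-2 + \frac{1}{12}\right) = \frac{347}{74} - \frac{23}{12} = \frac{1231}{444}$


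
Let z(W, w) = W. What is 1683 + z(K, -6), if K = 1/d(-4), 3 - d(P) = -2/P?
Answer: 8417/5 ≈ 1683.4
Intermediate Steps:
d(P) = 3 + 2/P (d(P) = 3 - (-2)/P = 3 + 2/P)
K = 2/5 (K = 1/(3 + 2/(-4)) = 1/(3 + 2*(-1/4)) = 1/(3 - 1/2) = 1/(5/2) = 2/5 ≈ 0.40000)
1683 + z(K, -6) = 1683 + 2/5 = 8417/5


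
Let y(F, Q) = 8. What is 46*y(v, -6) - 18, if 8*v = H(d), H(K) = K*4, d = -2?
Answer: 350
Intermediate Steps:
H(K) = 4*K
v = -1 (v = (4*(-2))/8 = (⅛)*(-8) = -1)
46*y(v, -6) - 18 = 46*8 - 18 = 368 - 18 = 350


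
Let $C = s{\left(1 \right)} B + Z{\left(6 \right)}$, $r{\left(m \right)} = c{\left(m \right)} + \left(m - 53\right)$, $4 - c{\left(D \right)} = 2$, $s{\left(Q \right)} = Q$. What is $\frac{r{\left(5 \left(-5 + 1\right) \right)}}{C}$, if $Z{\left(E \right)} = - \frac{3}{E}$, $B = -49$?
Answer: $\frac{142}{99} \approx 1.4343$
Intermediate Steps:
$c{\left(D \right)} = 2$ ($c{\left(D \right)} = 4 - 2 = 2$)
$r{\left(m \right)} = -51 + m$ ($r{\left(m \right)} = 2 + \left(m - 53\right) = 2 + \left(-53 + m\right) = -51 + m$)
$C = - \frac{99}{2}$ ($C = 1 \left(-49\right) - \frac{3}{6} = -49 - \frac{1}{2} = - \frac{99}{2} \approx -49.5$)
$\frac{r{\left(5 \left(-5 + 1\right) \right)}}{C} = \frac{-51 + 5 \left(-5 + 1\right)}{- \frac{99}{2}} = \left(-51 + 5 \left(-4\right)\right) \left(- \frac{2}{99}\right) = \left(-51 - 20\right) \left(- \frac{2}{99}\right) = \left(-71\right) \left(- \frac{2}{99}\right) = \frac{142}{99}$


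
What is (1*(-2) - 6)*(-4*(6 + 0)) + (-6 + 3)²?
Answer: 201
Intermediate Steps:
(1*(-2) - 6)*(-4*(6 + 0)) + (-6 + 3)² = (-2 - 6)*(-4*6) + (-3)² = -8*(-24) + 9 = 192 + 9 = 201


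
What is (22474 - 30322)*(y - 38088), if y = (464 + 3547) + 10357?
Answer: 186154560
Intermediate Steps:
y = 14368 (y = 4011 + 10357 = 14368)
(22474 - 30322)*(y - 38088) = (22474 - 30322)*(14368 - 38088) = -7848*(-23720) = 186154560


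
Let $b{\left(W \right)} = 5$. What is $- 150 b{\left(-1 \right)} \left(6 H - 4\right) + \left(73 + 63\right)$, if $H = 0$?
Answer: $3136$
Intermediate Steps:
$- 150 b{\left(-1 \right)} \left(6 H - 4\right) + \left(73 + 63\right) = - 150 \cdot 5 \left(6 \cdot 0 - 4\right) + \left(73 + 63\right) = - 150 \cdot 5 \left(0 - 4\right) + 136 = - 150 \cdot 5 \left(-4\right) + 136 = \left(-150\right) \left(-20\right) + 136 = 3000 + 136 = 3136$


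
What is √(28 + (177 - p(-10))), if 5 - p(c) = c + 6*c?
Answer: √130 ≈ 11.402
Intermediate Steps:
p(c) = 5 - 7*c (p(c) = 5 - (c + 6*c) = 5 - 7*c)
√(28 + (177 - p(-10))) = √(28 + (177 - (5 - 7*(-10)))) = √(28 + (177 - (5 + 70))) = √(28 + (177 - 1*75)) = √(28 + (177 - 75)) = √(28 + 102) = √130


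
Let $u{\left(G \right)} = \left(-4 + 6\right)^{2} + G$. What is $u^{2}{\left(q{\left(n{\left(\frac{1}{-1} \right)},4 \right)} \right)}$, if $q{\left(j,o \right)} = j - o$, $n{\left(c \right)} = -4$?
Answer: $16$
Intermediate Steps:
$u{\left(G \right)} = 4 + G$ ($u{\left(G \right)} = 2^{2} + G = 4 + G$)
$u^{2}{\left(q{\left(n{\left(\frac{1}{-1} \right)},4 \right)} \right)} = \left(4 - 8\right)^{2} = \left(-4\right)^{2} = 16$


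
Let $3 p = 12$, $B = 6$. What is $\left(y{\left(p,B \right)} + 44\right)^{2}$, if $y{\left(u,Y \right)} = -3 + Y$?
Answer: $2209$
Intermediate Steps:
$p = 4$ ($p = \frac{1}{3} \cdot 12 = 4$)
$\left(y{\left(p,B \right)} + 44\right)^{2} = \left(\left(-3 + 6\right) + 44\right)^{2} = \left(3 + 44\right)^{2} = 47^{2} = 2209$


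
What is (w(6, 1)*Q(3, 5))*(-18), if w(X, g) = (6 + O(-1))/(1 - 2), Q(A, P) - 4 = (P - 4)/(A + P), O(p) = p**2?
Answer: 2079/4 ≈ 519.75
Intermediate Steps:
Q(A, P) = 4 + (-4 + P)/(A + P) (Q(A, P) = 4 + (P - 4)/(A + P) = 4 + (-4 + P)/(A + P))
w(X, g) = -7 (w(X, g) = (6 + (-1)**2)/(1 - 2) = (6 + 1)/(-1) = 7*(-1) = -7)
(w(6, 1)*Q(3, 5))*(-18) = -7*(-4 + 4*3 + 5*5)/(3 + 5)*(-18) = -7*(-4 + 12 + 25)/8*(-18) = -7*33/8*(-18) = -231/8*(-18) = 2079/4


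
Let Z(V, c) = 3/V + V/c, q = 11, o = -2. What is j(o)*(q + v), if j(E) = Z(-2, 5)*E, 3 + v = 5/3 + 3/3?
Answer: 608/15 ≈ 40.533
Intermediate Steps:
v = -⅓ (v = -3 + (5/3 + 3/3) = -3 + (5*(⅓) + 3*(⅓)) = -3 + (5/3 + 1) = -3 + 8/3 = -⅓ ≈ -0.33333)
j(E) = -19*E/10 (j(E) = (3/(-2) - 2/5)*E = (3*(-½) - 2*⅕)*E = (-3/2 - ⅖)*E = -19*E/10)
j(o)*(q + v) = (-19/10*(-2))*(11 - ⅓) = (19/5)*(32/3) = 608/15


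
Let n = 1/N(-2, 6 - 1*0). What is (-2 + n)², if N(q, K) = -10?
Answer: 441/100 ≈ 4.4100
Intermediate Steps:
n = -⅒ (n = 1/(-10) = -⅒ ≈ -0.10000)
(-2 + n)² = (-2 - ⅒)² = (-21/10)² = 441/100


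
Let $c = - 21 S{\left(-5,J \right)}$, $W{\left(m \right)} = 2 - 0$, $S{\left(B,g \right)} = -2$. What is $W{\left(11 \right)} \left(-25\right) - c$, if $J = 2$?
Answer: $-92$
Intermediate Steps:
$W{\left(m \right)} = 2$ ($W{\left(m \right)} = 2 + 0 = 2$)
$c = 42$ ($c = \left(-21\right) \left(-2\right) = 42$)
$W{\left(11 \right)} \left(-25\right) - c = 2 \left(-25\right) - 42 = -50 - 42 = -92$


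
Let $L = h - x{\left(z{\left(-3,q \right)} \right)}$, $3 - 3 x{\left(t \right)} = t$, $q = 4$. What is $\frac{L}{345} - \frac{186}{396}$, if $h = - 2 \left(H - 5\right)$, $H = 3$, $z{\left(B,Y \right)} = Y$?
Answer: $- \frac{10409}{22770} \approx -0.45714$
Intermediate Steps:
$x{\left(t \right)} = 1 - \frac{t}{3}$
$h = 4$ ($h = - 2 \left(3 - 5\right) = \left(-2\right) \left(-2\right) = 4$)
$L = \frac{13}{3}$ ($L = 4 - \left(1 - \frac{4}{3}\right) = 4 - - \frac{1}{3} = 4 + \frac{1}{3} = \frac{13}{3} \approx 4.3333$)
$\frac{L}{345} - \frac{186}{396} = \frac{13}{3 \cdot 345} - \frac{186}{396} = \frac{13}{3} \cdot \frac{1}{345} - \frac{31}{66} = \frac{13}{1035} - \frac{31}{66} = - \frac{10409}{22770}$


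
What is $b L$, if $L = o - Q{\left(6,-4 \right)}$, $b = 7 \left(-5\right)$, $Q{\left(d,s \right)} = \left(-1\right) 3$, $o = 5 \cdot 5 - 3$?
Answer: $-875$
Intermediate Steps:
$o = 22$ ($o = 25 - 3 = 22$)
$Q{\left(d,s \right)} = -3$
$b = -35$
$L = 25$ ($L = 22 - -3 = 22 + 3 = 25$)
$b L = \left(-35\right) 25 = -875$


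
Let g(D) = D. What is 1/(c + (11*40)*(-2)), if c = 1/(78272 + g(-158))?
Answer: -78114/68740319 ≈ -0.0011364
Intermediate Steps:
c = 1/78114 (c = 1/(78272 - 158) = 1/78114 ≈ 1.2802e-5)
1/(c + (11*40)*(-2)) = 1/(1/78114 + (11*40)*(-2)) = 1/(1/78114 + 440*(-2)) = 1/(1/78114 - 880) = 1/(-68740319/78114) = -78114/68740319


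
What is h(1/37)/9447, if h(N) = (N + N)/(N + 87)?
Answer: 1/15209670 ≈ 6.5748e-8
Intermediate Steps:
h(N) = 2*N/(87 + N) (h(N) = (2*N)/(87 + N) = 2*N/(87 + N))
h(1/37)/9447 = (2/(37*(87 + 1/37)))/9447 = (2*(1/37)/(87 + 1/37))*(1/9447) = (2*(1/37)/(3220/37))*(1/9447) = (2*(1/37)*(37/3220))*(1/9447) = (1/1610)*(1/9447) = 1/15209670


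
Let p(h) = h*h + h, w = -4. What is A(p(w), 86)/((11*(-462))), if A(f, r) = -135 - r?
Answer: 221/5082 ≈ 0.043487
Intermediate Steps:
p(h) = h + h**2 (p(h) = h**2 + h = h + h**2)
A(p(w), 86)/((11*(-462))) = (-135 - 1*86)/((11*(-462))) = (-135 - 86)/(-5082) = -221*(-1/5082) = 221/5082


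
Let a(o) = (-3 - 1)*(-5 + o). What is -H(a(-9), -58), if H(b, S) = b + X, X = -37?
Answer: -19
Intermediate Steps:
a(o) = 20 - 4*o (a(o) = -4*(-5 + o) = 20 - 4*o)
H(b, S) = -37 + b (H(b, S) = b - 37 = -37 + b)
-H(a(-9), -58) = -(-37 + (20 - 4*(-9))) = -(-37 + (20 + 36)) = -(-37 + 56) = -1*19 = -19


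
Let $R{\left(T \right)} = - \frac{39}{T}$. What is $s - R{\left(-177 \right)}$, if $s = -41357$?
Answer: $- \frac{2440076}{59} \approx -41357.0$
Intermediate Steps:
$s - R{\left(-177 \right)} = -41357 - - \frac{39}{-177} = -41357 - \left(-39\right) \left(- \frac{1}{177}\right) = -41357 - \frac{13}{59} = - \frac{2440076}{59}$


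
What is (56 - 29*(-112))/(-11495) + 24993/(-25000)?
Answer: -73978907/57475000 ≈ -1.2871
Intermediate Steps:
(56 - 29*(-112))/(-11495) + 24993/(-25000) = (56 + 3248)*(-1/11495) + 24993*(-1/25000) = 3304*(-1/11495) - 24993/25000 = -3304/11495 - 24993/25000 = -73978907/57475000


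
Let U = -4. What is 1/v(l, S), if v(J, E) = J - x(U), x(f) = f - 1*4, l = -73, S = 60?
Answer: -1/65 ≈ -0.015385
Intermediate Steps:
x(f) = -4 + f (x(f) = f - 4 = -4 + f)
v(J, E) = 8 + J (v(J, E) = J - (-4 - 4) = J - 1*(-8) = J + 8 = 8 + J)
1/v(l, S) = 1/(8 - 73) = 1/(-65) = -1/65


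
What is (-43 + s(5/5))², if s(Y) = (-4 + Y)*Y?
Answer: 2116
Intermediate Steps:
s(Y) = Y*(-4 + Y)
(-43 + s(5/5))² = (-43 + (5/5)*(-4 + 5/5))² = (-43 + (5*(⅕))*(-4 + 5*(⅕)))² = (-43 + 1*(-4 + 1))² = (-43 + 1*(-3))² = (-43 - 3)² = (-46)² = 2116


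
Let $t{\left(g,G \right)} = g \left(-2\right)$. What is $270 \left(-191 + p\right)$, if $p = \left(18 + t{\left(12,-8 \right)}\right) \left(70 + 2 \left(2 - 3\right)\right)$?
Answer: $-161730$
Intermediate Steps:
$t{\left(g,G \right)} = - 2 g$
$p = -408$ ($p = \left(18 - 24\right) \left(70 + 2 \left(2 - 3\right)\right) = \left(18 - 24\right) \left(70 + 2 \left(-1\right)\right) = - 6 \left(70 - 2\right) = \left(-6\right) 68 = -408$)
$270 \left(-191 + p\right) = 270 \left(-191 - 408\right) = 270 \left(-599\right) = -161730$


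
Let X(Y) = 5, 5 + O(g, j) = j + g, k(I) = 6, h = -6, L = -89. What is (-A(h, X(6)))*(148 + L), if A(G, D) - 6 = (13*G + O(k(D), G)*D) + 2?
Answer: 5605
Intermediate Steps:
O(g, j) = -5 + g + j (O(g, j) = -5 + (j + g) = -5 + (g + j) = -5 + g + j)
A(G, D) = 8 + 13*G + D*(1 + G) (A(G, D) = 6 + ((13*G + (-5 + 6 + G)*D) + 2) = 6 + ((13*G + (1 + G)*D) + 2) = 6 + ((13*G + D*(1 + G)) + 2) = 6 + (2 + 13*G + D*(1 + G)) = 8 + 13*G + D*(1 + G))
(-A(h, X(6)))*(148 + L) = (-(8 + 13*(-6) + 5*(1 - 6)))*(148 - 89) = -(8 - 78 + 5*(-5))*59 = -(8 - 78 - 25)*59 = -1*(-95)*59 = 95*59 = 5605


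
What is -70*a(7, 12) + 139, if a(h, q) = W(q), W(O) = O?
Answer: -701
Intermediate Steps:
a(h, q) = q
-70*a(7, 12) + 139 = -70*12 + 139 = -840 + 139 = -701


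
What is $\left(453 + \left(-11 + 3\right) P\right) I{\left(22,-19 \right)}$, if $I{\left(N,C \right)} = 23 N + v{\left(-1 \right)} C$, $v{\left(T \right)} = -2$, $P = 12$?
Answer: $194208$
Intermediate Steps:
$I{\left(N,C \right)} = - 2 C + 23 N$ ($I{\left(N,C \right)} = 23 N - 2 C = - 2 C + 23 N$)
$\left(453 + \left(-11 + 3\right) P\right) I{\left(22,-19 \right)} = \left(453 + \left(-11 + 3\right) 12\right) \left(\left(-2\right) \left(-19\right) + 23 \cdot 22\right) = \left(453 - 96\right) \left(38 + 506\right) = \left(453 - 96\right) 544 = 357 \cdot 544 = 194208$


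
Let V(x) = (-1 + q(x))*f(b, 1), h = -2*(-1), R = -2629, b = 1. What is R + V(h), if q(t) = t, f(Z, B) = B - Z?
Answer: -2629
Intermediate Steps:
h = 2
V(x) = 0 (V(x) = (-1 + x)*(1 - 1*1) = (-1 + x)*(1 - 1) = (-1 + x)*0 = 0)
R + V(h) = -2629 + 0 = -2629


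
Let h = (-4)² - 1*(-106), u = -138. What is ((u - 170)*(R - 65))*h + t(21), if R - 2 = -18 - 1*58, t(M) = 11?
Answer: 5223075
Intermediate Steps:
R = -74 (R = 2 + (-18 - 1*58) = 2 + (-18 - 58) = 2 - 76 = -74)
h = 122 (h = 16 + 106 = 122)
((u - 170)*(R - 65))*h + t(21) = ((-138 - 170)*(-74 - 65))*122 + 11 = -308*(-139)*122 + 11 = 42812*122 + 11 = 5223064 + 11 = 5223075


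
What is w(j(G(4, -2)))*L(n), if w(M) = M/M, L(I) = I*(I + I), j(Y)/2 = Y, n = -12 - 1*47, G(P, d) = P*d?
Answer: 6962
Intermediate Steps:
n = -59 (n = -12 - 47 = -59)
j(Y) = 2*Y
L(I) = 2*I**2 (L(I) = I*(2*I) = 2*I**2)
w(M) = 1
w(j(G(4, -2)))*L(n) = 1*(2*(-59)**2) = 1*(2*3481) = 1*6962 = 6962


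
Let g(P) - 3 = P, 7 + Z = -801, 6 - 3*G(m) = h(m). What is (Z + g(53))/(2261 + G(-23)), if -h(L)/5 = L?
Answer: -24/71 ≈ -0.33803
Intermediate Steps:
h(L) = -5*L
G(m) = 2 + 5*m/3 (G(m) = 2 - (-5)*m/3 = 2 + 5*m/3)
Z = -808 (Z = -7 - 801 = -808)
g(P) = 3 + P
(Z + g(53))/(2261 + G(-23)) = (-808 + (3 + 53))/(2261 + (2 + (5/3)*(-23))) = (-808 + 56)/(2261 + (2 - 115/3)) = -752/(2261 - 109/3) = -752/6674/3 = -752*3/6674 = -24/71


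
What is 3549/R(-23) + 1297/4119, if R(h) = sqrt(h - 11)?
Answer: 1297/4119 - 3549*I*sqrt(34)/34 ≈ 0.31488 - 608.65*I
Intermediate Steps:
R(h) = sqrt(-11 + h)
3549/R(-23) + 1297/4119 = 3549/(sqrt(-11 - 23)) + 1297/4119 = 3549/(sqrt(-34)) + 1297*(1/4119) = 3549/((I*sqrt(34))) + 1297/4119 = 3549*(-I*sqrt(34)/34) + 1297/4119 = -3549*I*sqrt(34)/34 + 1297/4119 = 1297/4119 - 3549*I*sqrt(34)/34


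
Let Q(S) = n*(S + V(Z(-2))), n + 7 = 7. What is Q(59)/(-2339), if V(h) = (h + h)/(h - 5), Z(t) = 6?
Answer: 0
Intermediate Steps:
n = 0 (n = -7 + 7 = 0)
V(h) = 2*h/(-5 + h) (V(h) = (2*h)/(-5 + h) = 2*h/(-5 + h))
Q(S) = 0 (Q(S) = 0*(S + 2*6/(-5 + 6)) = 0*(S + 2*6/1) = 0*(S + 2*6*1) = 0*(S + 12) = 0*(12 + S) = 0)
Q(59)/(-2339) = 0/(-2339) = 0*(-1/2339) = 0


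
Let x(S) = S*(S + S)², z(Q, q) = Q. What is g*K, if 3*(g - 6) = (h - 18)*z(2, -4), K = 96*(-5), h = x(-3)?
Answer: 37440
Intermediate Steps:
x(S) = 4*S³ (x(S) = S*(2*S)² = S*(4*S²) = 4*S³)
h = -108 (h = 4*(-3)³ = 4*(-27) = -108)
K = -480
g = -78 (g = 6 + ((-108 - 18)*2)/3 = 6 + (-126*2)/3 = 6 + (⅓)*(-252) = 6 - 84 = -78)
g*K = -78*(-480) = 37440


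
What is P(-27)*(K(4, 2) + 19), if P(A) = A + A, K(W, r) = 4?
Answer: -1242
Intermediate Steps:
P(A) = 2*A
P(-27)*(K(4, 2) + 19) = (2*(-27))*(4 + 19) = -54*23 = -1242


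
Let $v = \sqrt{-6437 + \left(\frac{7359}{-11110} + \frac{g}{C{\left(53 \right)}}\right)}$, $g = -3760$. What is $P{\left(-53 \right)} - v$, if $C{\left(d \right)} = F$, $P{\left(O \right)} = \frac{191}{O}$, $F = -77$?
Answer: $- \frac{191}{53} - \frac{i \sqrt{38640755771310}}{77770} \approx -3.6038 - 79.93 i$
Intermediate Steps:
$C{\left(d \right)} = -77$
$v = \frac{i \sqrt{38640755771310}}{77770}$ ($v = \sqrt{-6437 + \left(\frac{7359}{-11110} - \frac{3760}{-77}\right)} = \sqrt{-6437 + \left(7359 \left(- \frac{1}{11110}\right) - - \frac{3760}{77}\right)} = \sqrt{-6437 + \left(- \frac{669}{1010} + \frac{3760}{77}\right)} = \sqrt{-6437 + \frac{3746087}{77770}} = \sqrt{- \frac{496859403}{77770}} = \frac{i \sqrt{38640755771310}}{77770} \approx 79.93 i$)
$P{\left(-53 \right)} - v = \frac{191}{-53} - \frac{i \sqrt{38640755771310}}{77770} = 191 \left(- \frac{1}{53}\right) - \frac{i \sqrt{38640755771310}}{77770} = - \frac{191}{53} - \frac{i \sqrt{38640755771310}}{77770}$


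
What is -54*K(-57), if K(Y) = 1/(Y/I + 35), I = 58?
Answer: -3132/1973 ≈ -1.5874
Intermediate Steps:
K(Y) = 1/(35 + Y/58) (K(Y) = 1/(Y/58 + 35) = 1/(35 + Y/58))
-54*K(-57) = -3132/(2030 - 57) = -3132/1973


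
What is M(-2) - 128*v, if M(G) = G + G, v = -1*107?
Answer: 13692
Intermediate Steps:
v = -107
M(G) = 2*G
M(-2) - 128*v = 2*(-2) - 128*(-107) = -4 + 13696 = 13692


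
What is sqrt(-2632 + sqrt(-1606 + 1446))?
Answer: 2*sqrt(-658 + I*sqrt(10)) ≈ 0.12328 + 51.303*I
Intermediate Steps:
sqrt(-2632 + sqrt(-1606 + 1446)) = sqrt(-2632 + sqrt(-160)) = sqrt(-2632 + 4*I*sqrt(10))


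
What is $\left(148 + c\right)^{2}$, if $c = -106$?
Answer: $1764$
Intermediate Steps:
$\left(148 + c\right)^{2} = \left(148 - 106\right)^{2} = 42^{2} = 1764$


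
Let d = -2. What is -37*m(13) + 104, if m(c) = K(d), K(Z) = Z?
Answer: 178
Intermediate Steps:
m(c) = -2
-37*m(13) + 104 = -37*(-2) + 104 = 74 + 104 = 178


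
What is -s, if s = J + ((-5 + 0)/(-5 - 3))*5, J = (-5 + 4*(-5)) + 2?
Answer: 159/8 ≈ 19.875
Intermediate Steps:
J = -23 (J = (-5 - 20) + 2 = -25 + 2 = -23)
s = -159/8 (s = -23 + ((-5 + 0)/(-5 - 3))*5 = -23 - 5/(-8)*5 = -23 - 5*(-⅛)*5 = -23 + (5/8)*5 = -23 + 25/8 = -159/8 ≈ -19.875)
-s = -1*(-159/8) = 159/8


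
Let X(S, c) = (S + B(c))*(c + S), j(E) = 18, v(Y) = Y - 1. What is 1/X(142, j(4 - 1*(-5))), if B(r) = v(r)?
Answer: 1/25440 ≈ 3.9308e-5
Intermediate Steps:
v(Y) = -1 + Y
B(r) = -1 + r
X(S, c) = (S + c)*(-1 + S + c) (X(S, c) = (S + (-1 + c))*(c + S) = (-1 + S + c)*(S + c) = (S + c)*(-1 + S + c))
1/X(142, j(4 - 1*(-5))) = 1/(142² + 18² - 1*142 - 1*18 + 2*142*18) = 1/(20164 + 324 - 142 - 18 + 5112) = 1/25440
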